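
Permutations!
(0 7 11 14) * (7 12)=(0 12 7 11 14)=[12, 1, 2, 3, 4, 5, 6, 11, 8, 9, 10, 14, 7, 13, 0]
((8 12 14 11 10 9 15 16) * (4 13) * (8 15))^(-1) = ((4 13)(8 12 14 11 10 9)(15 16))^(-1) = (4 13)(8 9 10 11 14 12)(15 16)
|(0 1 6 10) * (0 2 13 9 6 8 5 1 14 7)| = |(0 14 7)(1 8 5)(2 13 9 6 10)| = 15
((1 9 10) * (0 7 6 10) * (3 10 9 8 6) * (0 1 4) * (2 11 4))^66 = (0 10 4 3 11 7 2)(1 6)(8 9)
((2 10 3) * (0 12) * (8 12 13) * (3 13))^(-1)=((0 3 2 10 13 8 12))^(-1)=(0 12 8 13 10 2 3)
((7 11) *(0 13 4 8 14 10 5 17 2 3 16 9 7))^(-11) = (0 8 5 3 7 13 14 17 16 11 4 10 2 9)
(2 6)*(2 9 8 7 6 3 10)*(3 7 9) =(2 7 6 3 10)(8 9) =[0, 1, 7, 10, 4, 5, 3, 6, 9, 8, 2]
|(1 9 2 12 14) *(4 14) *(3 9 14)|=10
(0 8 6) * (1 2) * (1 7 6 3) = (0 8 3 1 2 7 6) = [8, 2, 7, 1, 4, 5, 0, 6, 3]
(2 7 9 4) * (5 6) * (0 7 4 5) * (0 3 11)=(0 7 9 5 6 3 11)(2 4)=[7, 1, 4, 11, 2, 6, 3, 9, 8, 5, 10, 0]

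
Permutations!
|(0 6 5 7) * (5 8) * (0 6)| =4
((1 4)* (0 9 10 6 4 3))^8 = ((0 9 10 6 4 1 3))^8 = (0 9 10 6 4 1 3)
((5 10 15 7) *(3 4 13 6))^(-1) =(3 6 13 4)(5 7 15 10)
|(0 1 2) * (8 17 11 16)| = 12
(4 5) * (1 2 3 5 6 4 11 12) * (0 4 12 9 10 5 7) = (0 4 6 12 1 2 3 7)(5 11 9 10) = [4, 2, 3, 7, 6, 11, 12, 0, 8, 10, 5, 9, 1]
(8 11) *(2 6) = (2 6)(8 11) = [0, 1, 6, 3, 4, 5, 2, 7, 11, 9, 10, 8]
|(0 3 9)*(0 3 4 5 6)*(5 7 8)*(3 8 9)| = 7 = |(0 4 7 9 8 5 6)|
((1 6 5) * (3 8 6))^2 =(1 8 5 3 6)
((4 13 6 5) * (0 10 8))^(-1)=(0 8 10)(4 5 6 13)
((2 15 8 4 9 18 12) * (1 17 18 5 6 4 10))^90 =(1 18 2 8)(4 5)(6 9)(10 17 12 15)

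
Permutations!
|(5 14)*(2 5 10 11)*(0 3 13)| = 15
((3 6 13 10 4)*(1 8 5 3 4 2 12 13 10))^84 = ((1 8 5 3 6 10 2 12 13))^84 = (1 3 2)(5 10 13)(6 12 8)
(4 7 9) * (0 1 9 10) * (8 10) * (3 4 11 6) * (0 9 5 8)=(0 1 5 8 10 9 11 6 3 4 7)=[1, 5, 2, 4, 7, 8, 3, 0, 10, 11, 9, 6]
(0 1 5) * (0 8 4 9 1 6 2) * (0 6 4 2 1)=[4, 5, 6, 3, 9, 8, 1, 7, 2, 0]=(0 4 9)(1 5 8 2 6)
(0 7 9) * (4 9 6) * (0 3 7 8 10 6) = (0 8 10 6 4 9 3 7) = [8, 1, 2, 7, 9, 5, 4, 0, 10, 3, 6]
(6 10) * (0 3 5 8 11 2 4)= (0 3 5 8 11 2 4)(6 10)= [3, 1, 4, 5, 0, 8, 10, 7, 11, 9, 6, 2]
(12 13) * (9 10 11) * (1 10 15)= (1 10 11 9 15)(12 13)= [0, 10, 2, 3, 4, 5, 6, 7, 8, 15, 11, 9, 13, 12, 14, 1]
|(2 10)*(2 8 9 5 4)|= |(2 10 8 9 5 4)|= 6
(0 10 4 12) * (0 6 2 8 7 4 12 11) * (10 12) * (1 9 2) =[12, 9, 8, 3, 11, 5, 1, 4, 7, 2, 10, 0, 6] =(0 12 6 1 9 2 8 7 4 11)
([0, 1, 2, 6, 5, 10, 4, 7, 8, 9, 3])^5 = [0, 1, 2, 3, 4, 5, 6, 7, 8, 9, 10]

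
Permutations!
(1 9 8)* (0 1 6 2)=(0 1 9 8 6 2)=[1, 9, 0, 3, 4, 5, 2, 7, 6, 8]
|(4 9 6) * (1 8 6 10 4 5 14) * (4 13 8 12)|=|(1 12 4 9 10 13 8 6 5 14)|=10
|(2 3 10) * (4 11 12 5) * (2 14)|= |(2 3 10 14)(4 11 12 5)|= 4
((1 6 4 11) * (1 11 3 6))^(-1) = ((11)(3 6 4))^(-1) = (11)(3 4 6)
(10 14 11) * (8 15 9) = (8 15 9)(10 14 11) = [0, 1, 2, 3, 4, 5, 6, 7, 15, 8, 14, 10, 12, 13, 11, 9]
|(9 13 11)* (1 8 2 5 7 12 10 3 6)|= |(1 8 2 5 7 12 10 3 6)(9 13 11)|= 9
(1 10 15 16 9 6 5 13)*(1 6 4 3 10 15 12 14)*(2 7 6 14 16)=[0, 15, 7, 10, 3, 13, 5, 6, 8, 4, 12, 11, 16, 14, 1, 2, 9]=(1 15 2 7 6 5 13 14)(3 10 12 16 9 4)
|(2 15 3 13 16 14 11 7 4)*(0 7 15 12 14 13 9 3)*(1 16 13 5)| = |(0 7 4 2 12 14 11 15)(1 16 5)(3 9)| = 24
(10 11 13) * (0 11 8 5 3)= (0 11 13 10 8 5 3)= [11, 1, 2, 0, 4, 3, 6, 7, 5, 9, 8, 13, 12, 10]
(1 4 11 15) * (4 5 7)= (1 5 7 4 11 15)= [0, 5, 2, 3, 11, 7, 6, 4, 8, 9, 10, 15, 12, 13, 14, 1]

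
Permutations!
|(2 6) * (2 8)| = 3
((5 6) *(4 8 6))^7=((4 8 6 5))^7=(4 5 6 8)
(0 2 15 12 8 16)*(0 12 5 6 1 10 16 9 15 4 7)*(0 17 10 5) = (0 2 4 7 17 10 16 12 8 9 15)(1 5 6) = [2, 5, 4, 3, 7, 6, 1, 17, 9, 15, 16, 11, 8, 13, 14, 0, 12, 10]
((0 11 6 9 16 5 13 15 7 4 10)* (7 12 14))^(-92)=((0 11 6 9 16 5 13 15 12 14 7 4 10))^(-92)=(0 10 4 7 14 12 15 13 5 16 9 6 11)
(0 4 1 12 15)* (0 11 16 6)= (0 4 1 12 15 11 16 6)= [4, 12, 2, 3, 1, 5, 0, 7, 8, 9, 10, 16, 15, 13, 14, 11, 6]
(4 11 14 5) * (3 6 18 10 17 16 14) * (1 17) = (1 17 16 14 5 4 11 3 6 18 10) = [0, 17, 2, 6, 11, 4, 18, 7, 8, 9, 1, 3, 12, 13, 5, 15, 14, 16, 10]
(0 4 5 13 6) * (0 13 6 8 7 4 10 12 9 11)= (0 10 12 9 11)(4 5 6 13 8 7)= [10, 1, 2, 3, 5, 6, 13, 4, 7, 11, 12, 0, 9, 8]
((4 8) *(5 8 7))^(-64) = (8)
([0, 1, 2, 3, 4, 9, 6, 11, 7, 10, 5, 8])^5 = [0, 1, 2, 3, 4, 10, 6, 8, 11, 5, 9, 7]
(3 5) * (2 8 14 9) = [0, 1, 8, 5, 4, 3, 6, 7, 14, 2, 10, 11, 12, 13, 9] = (2 8 14 9)(3 5)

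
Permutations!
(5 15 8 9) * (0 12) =[12, 1, 2, 3, 4, 15, 6, 7, 9, 5, 10, 11, 0, 13, 14, 8] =(0 12)(5 15 8 9)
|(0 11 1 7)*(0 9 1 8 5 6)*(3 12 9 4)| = |(0 11 8 5 6)(1 7 4 3 12 9)| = 30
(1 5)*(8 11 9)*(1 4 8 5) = (4 8 11 9 5) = [0, 1, 2, 3, 8, 4, 6, 7, 11, 5, 10, 9]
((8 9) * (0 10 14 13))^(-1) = ((0 10 14 13)(8 9))^(-1) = (0 13 14 10)(8 9)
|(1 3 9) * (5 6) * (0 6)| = |(0 6 5)(1 3 9)| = 3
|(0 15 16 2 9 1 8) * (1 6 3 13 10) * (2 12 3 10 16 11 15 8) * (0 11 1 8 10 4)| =20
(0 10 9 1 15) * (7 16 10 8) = [8, 15, 2, 3, 4, 5, 6, 16, 7, 1, 9, 11, 12, 13, 14, 0, 10] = (0 8 7 16 10 9 1 15)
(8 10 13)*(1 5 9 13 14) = (1 5 9 13 8 10 14) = [0, 5, 2, 3, 4, 9, 6, 7, 10, 13, 14, 11, 12, 8, 1]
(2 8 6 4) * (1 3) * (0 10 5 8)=[10, 3, 0, 1, 2, 8, 4, 7, 6, 9, 5]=(0 10 5 8 6 4 2)(1 3)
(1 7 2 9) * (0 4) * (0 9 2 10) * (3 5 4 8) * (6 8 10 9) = (0 10)(1 7 9)(3 5 4 6 8) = [10, 7, 2, 5, 6, 4, 8, 9, 3, 1, 0]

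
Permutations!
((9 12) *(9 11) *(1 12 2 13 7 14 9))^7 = (1 12 11)(2 7 9 13 14)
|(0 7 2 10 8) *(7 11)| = |(0 11 7 2 10 8)| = 6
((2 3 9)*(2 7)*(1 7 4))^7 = ((1 7 2 3 9 4))^7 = (1 7 2 3 9 4)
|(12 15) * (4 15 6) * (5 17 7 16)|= 4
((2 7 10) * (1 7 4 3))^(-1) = (1 3 4 2 10 7)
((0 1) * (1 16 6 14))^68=(0 14 16 1 6)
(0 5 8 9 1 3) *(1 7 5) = (0 1 3)(5 8 9 7) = [1, 3, 2, 0, 4, 8, 6, 5, 9, 7]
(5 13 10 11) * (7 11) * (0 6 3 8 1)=(0 6 3 8 1)(5 13 10 7 11)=[6, 0, 2, 8, 4, 13, 3, 11, 1, 9, 7, 5, 12, 10]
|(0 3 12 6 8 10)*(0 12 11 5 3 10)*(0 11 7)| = |(0 10 12 6 8 11 5 3 7)| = 9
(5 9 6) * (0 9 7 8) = [9, 1, 2, 3, 4, 7, 5, 8, 0, 6] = (0 9 6 5 7 8)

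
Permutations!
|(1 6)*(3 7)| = 2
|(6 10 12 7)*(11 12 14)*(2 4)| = |(2 4)(6 10 14 11 12 7)| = 6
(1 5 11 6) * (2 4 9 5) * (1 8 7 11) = (1 2 4 9 5)(6 8 7 11) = [0, 2, 4, 3, 9, 1, 8, 11, 7, 5, 10, 6]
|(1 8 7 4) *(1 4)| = 3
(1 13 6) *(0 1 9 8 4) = (0 1 13 6 9 8 4) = [1, 13, 2, 3, 0, 5, 9, 7, 4, 8, 10, 11, 12, 6]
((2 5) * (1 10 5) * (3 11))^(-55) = (1 10 5 2)(3 11)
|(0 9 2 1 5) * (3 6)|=10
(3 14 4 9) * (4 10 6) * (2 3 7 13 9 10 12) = (2 3 14 12)(4 10 6)(7 13 9) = [0, 1, 3, 14, 10, 5, 4, 13, 8, 7, 6, 11, 2, 9, 12]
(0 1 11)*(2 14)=(0 1 11)(2 14)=[1, 11, 14, 3, 4, 5, 6, 7, 8, 9, 10, 0, 12, 13, 2]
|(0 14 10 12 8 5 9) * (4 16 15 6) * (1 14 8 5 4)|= 12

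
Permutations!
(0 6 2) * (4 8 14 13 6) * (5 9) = (0 4 8 14 13 6 2)(5 9) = [4, 1, 0, 3, 8, 9, 2, 7, 14, 5, 10, 11, 12, 6, 13]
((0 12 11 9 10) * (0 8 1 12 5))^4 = ((0 5)(1 12 11 9 10 8))^4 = (1 10 11)(8 9 12)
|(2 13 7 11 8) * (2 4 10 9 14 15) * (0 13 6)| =12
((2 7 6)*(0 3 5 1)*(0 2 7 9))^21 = (0 1)(2 3)(5 9)(6 7)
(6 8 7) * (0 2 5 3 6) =[2, 1, 5, 6, 4, 3, 8, 0, 7] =(0 2 5 3 6 8 7)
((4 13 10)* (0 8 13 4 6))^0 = (13)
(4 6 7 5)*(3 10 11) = (3 10 11)(4 6 7 5) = [0, 1, 2, 10, 6, 4, 7, 5, 8, 9, 11, 3]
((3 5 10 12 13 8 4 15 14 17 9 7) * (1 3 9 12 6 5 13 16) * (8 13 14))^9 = (1 17)(3 12)(7 9)(14 16)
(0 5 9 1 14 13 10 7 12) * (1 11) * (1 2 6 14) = [5, 1, 6, 3, 4, 9, 14, 12, 8, 11, 7, 2, 0, 10, 13] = (0 5 9 11 2 6 14 13 10 7 12)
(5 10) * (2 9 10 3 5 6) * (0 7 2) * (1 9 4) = (0 7 2 4 1 9 10 6)(3 5) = [7, 9, 4, 5, 1, 3, 0, 2, 8, 10, 6]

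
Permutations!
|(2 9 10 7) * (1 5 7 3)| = 7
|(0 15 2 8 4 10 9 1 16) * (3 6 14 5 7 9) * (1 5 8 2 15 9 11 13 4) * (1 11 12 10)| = 15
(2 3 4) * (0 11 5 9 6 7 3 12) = (0 11 5 9 6 7 3 4 2 12) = [11, 1, 12, 4, 2, 9, 7, 3, 8, 6, 10, 5, 0]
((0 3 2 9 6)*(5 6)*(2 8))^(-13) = ((0 3 8 2 9 5 6))^(-13) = (0 3 8 2 9 5 6)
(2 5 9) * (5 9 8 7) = (2 9)(5 8 7) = [0, 1, 9, 3, 4, 8, 6, 5, 7, 2]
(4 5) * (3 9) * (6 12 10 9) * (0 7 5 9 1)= [7, 0, 2, 6, 9, 4, 12, 5, 8, 3, 1, 11, 10]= (0 7 5 4 9 3 6 12 10 1)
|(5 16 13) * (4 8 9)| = 3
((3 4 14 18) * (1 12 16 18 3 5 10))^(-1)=(1 10 5 18 16 12)(3 14 4)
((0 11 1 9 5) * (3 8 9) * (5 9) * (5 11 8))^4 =((0 8 11 1 3 5))^4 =(0 3 11)(1 8 5)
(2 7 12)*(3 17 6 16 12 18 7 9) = [0, 1, 9, 17, 4, 5, 16, 18, 8, 3, 10, 11, 2, 13, 14, 15, 12, 6, 7] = (2 9 3 17 6 16 12)(7 18)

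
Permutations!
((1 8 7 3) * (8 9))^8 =((1 9 8 7 3))^8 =(1 7 9 3 8)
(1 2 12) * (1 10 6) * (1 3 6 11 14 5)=(1 2 12 10 11 14 5)(3 6)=[0, 2, 12, 6, 4, 1, 3, 7, 8, 9, 11, 14, 10, 13, 5]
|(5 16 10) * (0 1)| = 6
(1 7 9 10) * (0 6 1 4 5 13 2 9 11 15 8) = (0 6 1 7 11 15 8)(2 9 10 4 5 13) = [6, 7, 9, 3, 5, 13, 1, 11, 0, 10, 4, 15, 12, 2, 14, 8]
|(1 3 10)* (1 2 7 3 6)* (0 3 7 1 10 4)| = |(0 3 4)(1 6 10 2)| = 12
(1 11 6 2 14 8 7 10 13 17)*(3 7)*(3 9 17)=(1 11 6 2 14 8 9 17)(3 7 10 13)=[0, 11, 14, 7, 4, 5, 2, 10, 9, 17, 13, 6, 12, 3, 8, 15, 16, 1]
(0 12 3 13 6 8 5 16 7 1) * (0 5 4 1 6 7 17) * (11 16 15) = (0 12 3 13 7 6 8 4 1 5 15 11 16 17) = [12, 5, 2, 13, 1, 15, 8, 6, 4, 9, 10, 16, 3, 7, 14, 11, 17, 0]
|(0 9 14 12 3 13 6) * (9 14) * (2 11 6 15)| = 9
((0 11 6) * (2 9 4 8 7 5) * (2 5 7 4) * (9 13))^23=(0 6 11)(2 9 13)(4 8)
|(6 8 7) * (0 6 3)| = |(0 6 8 7 3)| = 5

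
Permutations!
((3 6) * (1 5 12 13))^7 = ((1 5 12 13)(3 6))^7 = (1 13 12 5)(3 6)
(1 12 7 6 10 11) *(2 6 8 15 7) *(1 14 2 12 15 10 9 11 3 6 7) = (1 15)(2 7 8 10 3 6 9 11 14) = [0, 15, 7, 6, 4, 5, 9, 8, 10, 11, 3, 14, 12, 13, 2, 1]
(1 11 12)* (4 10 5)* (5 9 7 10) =(1 11 12)(4 5)(7 10 9) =[0, 11, 2, 3, 5, 4, 6, 10, 8, 7, 9, 12, 1]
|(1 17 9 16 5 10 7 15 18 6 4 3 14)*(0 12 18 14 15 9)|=|(0 12 18 6 4 3 15 14 1 17)(5 10 7 9 16)|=10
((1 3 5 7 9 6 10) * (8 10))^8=((1 3 5 7 9 6 8 10))^8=(10)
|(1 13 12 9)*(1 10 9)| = 6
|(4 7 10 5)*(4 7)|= 3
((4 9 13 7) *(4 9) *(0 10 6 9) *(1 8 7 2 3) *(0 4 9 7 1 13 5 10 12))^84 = (13)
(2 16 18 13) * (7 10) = (2 16 18 13)(7 10) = [0, 1, 16, 3, 4, 5, 6, 10, 8, 9, 7, 11, 12, 2, 14, 15, 18, 17, 13]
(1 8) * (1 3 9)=(1 8 3 9)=[0, 8, 2, 9, 4, 5, 6, 7, 3, 1]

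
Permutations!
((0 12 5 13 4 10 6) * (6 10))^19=((0 12 5 13 4 6))^19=(0 12 5 13 4 6)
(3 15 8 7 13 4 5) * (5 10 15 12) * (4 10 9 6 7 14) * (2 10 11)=[0, 1, 10, 12, 9, 3, 7, 13, 14, 6, 15, 2, 5, 11, 4, 8]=(2 10 15 8 14 4 9 6 7 13 11)(3 12 5)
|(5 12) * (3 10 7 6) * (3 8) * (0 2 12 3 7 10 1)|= 6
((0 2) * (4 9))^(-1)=((0 2)(4 9))^(-1)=(0 2)(4 9)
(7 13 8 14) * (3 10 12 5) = (3 10 12 5)(7 13 8 14) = [0, 1, 2, 10, 4, 3, 6, 13, 14, 9, 12, 11, 5, 8, 7]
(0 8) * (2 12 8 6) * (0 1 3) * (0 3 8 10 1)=(0 6 2 12 10 1 8)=[6, 8, 12, 3, 4, 5, 2, 7, 0, 9, 1, 11, 10]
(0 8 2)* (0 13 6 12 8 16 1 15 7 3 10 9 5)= (0 16 1 15 7 3 10 9 5)(2 13 6 12 8)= [16, 15, 13, 10, 4, 0, 12, 3, 2, 5, 9, 11, 8, 6, 14, 7, 1]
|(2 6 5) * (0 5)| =4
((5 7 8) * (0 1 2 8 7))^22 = ((0 1 2 8 5))^22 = (0 2 5 1 8)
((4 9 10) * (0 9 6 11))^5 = ((0 9 10 4 6 11))^5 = (0 11 6 4 10 9)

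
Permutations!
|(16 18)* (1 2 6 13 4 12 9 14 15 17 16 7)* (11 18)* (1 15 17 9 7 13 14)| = 14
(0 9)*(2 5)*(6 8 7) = (0 9)(2 5)(6 8 7) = [9, 1, 5, 3, 4, 2, 8, 6, 7, 0]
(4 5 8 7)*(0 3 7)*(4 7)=(0 3 4 5 8)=[3, 1, 2, 4, 5, 8, 6, 7, 0]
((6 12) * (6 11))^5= ((6 12 11))^5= (6 11 12)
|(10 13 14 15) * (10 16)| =|(10 13 14 15 16)| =5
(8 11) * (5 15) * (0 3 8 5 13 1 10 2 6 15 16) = [3, 10, 6, 8, 4, 16, 15, 7, 11, 9, 2, 5, 12, 1, 14, 13, 0] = (0 3 8 11 5 16)(1 10 2 6 15 13)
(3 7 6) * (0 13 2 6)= (0 13 2 6 3 7)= [13, 1, 6, 7, 4, 5, 3, 0, 8, 9, 10, 11, 12, 2]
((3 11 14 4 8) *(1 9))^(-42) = (3 4 11 8 14)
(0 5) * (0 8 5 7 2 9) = [7, 1, 9, 3, 4, 8, 6, 2, 5, 0] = (0 7 2 9)(5 8)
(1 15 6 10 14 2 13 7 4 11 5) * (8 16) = (1 15 6 10 14 2 13 7 4 11 5)(8 16) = [0, 15, 13, 3, 11, 1, 10, 4, 16, 9, 14, 5, 12, 7, 2, 6, 8]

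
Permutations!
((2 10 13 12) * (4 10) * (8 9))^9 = (2 12 13 10 4)(8 9)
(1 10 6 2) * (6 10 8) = [0, 8, 1, 3, 4, 5, 2, 7, 6, 9, 10] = (10)(1 8 6 2)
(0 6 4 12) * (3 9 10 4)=(0 6 3 9 10 4 12)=[6, 1, 2, 9, 12, 5, 3, 7, 8, 10, 4, 11, 0]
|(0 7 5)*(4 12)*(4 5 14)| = |(0 7 14 4 12 5)| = 6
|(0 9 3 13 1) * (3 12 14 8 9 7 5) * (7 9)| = |(0 9 12 14 8 7 5 3 13 1)| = 10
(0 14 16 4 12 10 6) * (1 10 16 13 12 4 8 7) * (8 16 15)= (16)(0 14 13 12 15 8 7 1 10 6)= [14, 10, 2, 3, 4, 5, 0, 1, 7, 9, 6, 11, 15, 12, 13, 8, 16]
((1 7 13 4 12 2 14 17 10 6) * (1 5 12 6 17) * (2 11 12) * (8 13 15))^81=(1 7 15 8 13 4 6 5 2 14)(10 17)(11 12)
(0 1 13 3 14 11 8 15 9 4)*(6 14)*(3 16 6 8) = (0 1 13 16 6 14 11 3 8 15 9 4) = [1, 13, 2, 8, 0, 5, 14, 7, 15, 4, 10, 3, 12, 16, 11, 9, 6]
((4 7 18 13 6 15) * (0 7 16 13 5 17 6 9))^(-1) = (0 9 13 16 4 15 6 17 5 18 7)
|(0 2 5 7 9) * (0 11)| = 6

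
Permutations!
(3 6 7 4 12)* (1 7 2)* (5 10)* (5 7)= (1 5 10 7 4 12 3 6 2)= [0, 5, 1, 6, 12, 10, 2, 4, 8, 9, 7, 11, 3]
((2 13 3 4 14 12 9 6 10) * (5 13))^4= (2 4 6 13 12)(3 9 5 14 10)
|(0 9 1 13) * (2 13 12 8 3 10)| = 9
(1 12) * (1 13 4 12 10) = [0, 10, 2, 3, 12, 5, 6, 7, 8, 9, 1, 11, 13, 4] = (1 10)(4 12 13)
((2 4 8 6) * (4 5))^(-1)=((2 5 4 8 6))^(-1)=(2 6 8 4 5)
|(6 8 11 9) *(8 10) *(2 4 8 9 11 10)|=|(11)(2 4 8 10 9 6)|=6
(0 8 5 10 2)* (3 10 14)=(0 8 5 14 3 10 2)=[8, 1, 0, 10, 4, 14, 6, 7, 5, 9, 2, 11, 12, 13, 3]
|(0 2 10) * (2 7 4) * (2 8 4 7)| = 6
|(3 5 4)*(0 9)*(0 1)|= 3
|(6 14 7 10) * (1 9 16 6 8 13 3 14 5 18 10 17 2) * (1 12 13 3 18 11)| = |(1 9 16 6 5 11)(2 12 13 18 10 8 3 14 7 17)| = 30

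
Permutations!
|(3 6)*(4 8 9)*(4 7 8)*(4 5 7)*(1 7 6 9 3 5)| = |(1 7 8 3 9 4)(5 6)| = 6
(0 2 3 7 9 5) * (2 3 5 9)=(9)(0 3 7 2 5)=[3, 1, 5, 7, 4, 0, 6, 2, 8, 9]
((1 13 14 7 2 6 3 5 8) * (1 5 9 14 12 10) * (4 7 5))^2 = ((1 13 12 10)(2 6 3 9 14 5 8 4 7))^2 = (1 12)(2 3 14 8 7 6 9 5 4)(10 13)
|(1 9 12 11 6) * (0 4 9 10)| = |(0 4 9 12 11 6 1 10)| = 8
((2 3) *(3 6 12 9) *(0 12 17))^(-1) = (0 17 6 2 3 9 12)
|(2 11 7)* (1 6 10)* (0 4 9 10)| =6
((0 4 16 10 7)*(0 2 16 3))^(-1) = ((0 4 3)(2 16 10 7))^(-1) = (0 3 4)(2 7 10 16)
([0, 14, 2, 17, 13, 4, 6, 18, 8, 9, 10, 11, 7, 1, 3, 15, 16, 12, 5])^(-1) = (1 13 4 5 18 7 12 17 3 14)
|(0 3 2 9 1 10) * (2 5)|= 7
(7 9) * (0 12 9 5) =[12, 1, 2, 3, 4, 0, 6, 5, 8, 7, 10, 11, 9] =(0 12 9 7 5)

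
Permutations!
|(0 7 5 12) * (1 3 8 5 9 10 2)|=|(0 7 9 10 2 1 3 8 5 12)|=10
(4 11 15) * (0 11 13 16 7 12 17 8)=(0 11 15 4 13 16 7 12 17 8)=[11, 1, 2, 3, 13, 5, 6, 12, 0, 9, 10, 15, 17, 16, 14, 4, 7, 8]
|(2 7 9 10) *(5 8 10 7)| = 4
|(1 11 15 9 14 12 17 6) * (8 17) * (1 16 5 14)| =28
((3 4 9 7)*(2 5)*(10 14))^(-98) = (14)(3 9)(4 7)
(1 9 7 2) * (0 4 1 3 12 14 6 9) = (0 4 1)(2 3 12 14 6 9 7) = [4, 0, 3, 12, 1, 5, 9, 2, 8, 7, 10, 11, 14, 13, 6]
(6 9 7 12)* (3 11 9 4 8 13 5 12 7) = (3 11 9)(4 8 13 5 12 6) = [0, 1, 2, 11, 8, 12, 4, 7, 13, 3, 10, 9, 6, 5]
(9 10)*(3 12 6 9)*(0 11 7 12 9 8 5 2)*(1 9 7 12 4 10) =(0 11 12 6 8 5 2)(1 9)(3 7 4 10) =[11, 9, 0, 7, 10, 2, 8, 4, 5, 1, 3, 12, 6]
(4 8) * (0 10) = [10, 1, 2, 3, 8, 5, 6, 7, 4, 9, 0] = (0 10)(4 8)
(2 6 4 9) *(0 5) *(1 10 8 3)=(0 5)(1 10 8 3)(2 6 4 9)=[5, 10, 6, 1, 9, 0, 4, 7, 3, 2, 8]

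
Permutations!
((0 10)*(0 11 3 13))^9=(0 13 3 11 10)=((0 10 11 3 13))^9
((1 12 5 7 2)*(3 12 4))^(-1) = ((1 4 3 12 5 7 2))^(-1) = (1 2 7 5 12 3 4)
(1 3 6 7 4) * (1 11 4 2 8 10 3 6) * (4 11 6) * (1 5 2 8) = (11)(1 4 6 7 8 10 3 5 2) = [0, 4, 1, 5, 6, 2, 7, 8, 10, 9, 3, 11]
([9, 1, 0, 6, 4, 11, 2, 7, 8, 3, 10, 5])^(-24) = (11)(0 9 3 6 2)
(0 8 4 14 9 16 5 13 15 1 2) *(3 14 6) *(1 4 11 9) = [8, 2, 0, 14, 6, 13, 3, 7, 11, 16, 10, 9, 12, 15, 1, 4, 5] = (0 8 11 9 16 5 13 15 4 6 3 14 1 2)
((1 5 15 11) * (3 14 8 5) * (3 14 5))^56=((1 14 8 3 5 15 11))^56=(15)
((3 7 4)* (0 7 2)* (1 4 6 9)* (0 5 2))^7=(9)(2 5)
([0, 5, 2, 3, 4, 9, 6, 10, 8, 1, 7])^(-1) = [0, 9, 2, 3, 4, 1, 6, 10, 8, 5, 7]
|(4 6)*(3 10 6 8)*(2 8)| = |(2 8 3 10 6 4)| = 6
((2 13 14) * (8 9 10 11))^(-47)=((2 13 14)(8 9 10 11))^(-47)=(2 13 14)(8 9 10 11)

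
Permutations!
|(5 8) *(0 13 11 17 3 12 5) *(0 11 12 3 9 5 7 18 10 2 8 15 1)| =14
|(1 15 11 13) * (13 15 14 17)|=4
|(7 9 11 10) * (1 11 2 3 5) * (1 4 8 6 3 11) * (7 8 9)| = 9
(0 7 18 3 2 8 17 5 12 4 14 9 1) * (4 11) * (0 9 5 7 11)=(0 11 4 14 5 12)(1 9)(2 8 17 7 18 3)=[11, 9, 8, 2, 14, 12, 6, 18, 17, 1, 10, 4, 0, 13, 5, 15, 16, 7, 3]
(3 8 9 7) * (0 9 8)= (0 9 7 3)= [9, 1, 2, 0, 4, 5, 6, 3, 8, 7]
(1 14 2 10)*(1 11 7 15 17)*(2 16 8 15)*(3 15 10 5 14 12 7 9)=(1 12 7 2 5 14 16 8 10 11 9 3 15 17)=[0, 12, 5, 15, 4, 14, 6, 2, 10, 3, 11, 9, 7, 13, 16, 17, 8, 1]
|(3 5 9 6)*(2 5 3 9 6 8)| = 5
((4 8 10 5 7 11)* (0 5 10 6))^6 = ((0 5 7 11 4 8 6))^6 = (0 6 8 4 11 7 5)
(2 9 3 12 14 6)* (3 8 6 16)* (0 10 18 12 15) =(0 10 18 12 14 16 3 15)(2 9 8 6) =[10, 1, 9, 15, 4, 5, 2, 7, 6, 8, 18, 11, 14, 13, 16, 0, 3, 17, 12]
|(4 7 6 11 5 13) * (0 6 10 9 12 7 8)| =28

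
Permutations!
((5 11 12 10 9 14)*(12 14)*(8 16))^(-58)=((5 11 14)(8 16)(9 12 10))^(-58)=(16)(5 14 11)(9 10 12)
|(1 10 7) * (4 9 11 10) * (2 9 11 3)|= 15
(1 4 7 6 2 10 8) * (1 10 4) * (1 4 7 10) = (1 4 10 8)(2 7 6) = [0, 4, 7, 3, 10, 5, 2, 6, 1, 9, 8]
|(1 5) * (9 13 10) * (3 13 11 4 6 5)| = 9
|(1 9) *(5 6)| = |(1 9)(5 6)| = 2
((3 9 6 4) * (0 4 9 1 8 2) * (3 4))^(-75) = ((0 3 1 8 2)(6 9))^(-75) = (6 9)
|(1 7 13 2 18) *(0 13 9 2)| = 10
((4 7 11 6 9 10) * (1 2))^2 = ((1 2)(4 7 11 6 9 10))^2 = (4 11 9)(6 10 7)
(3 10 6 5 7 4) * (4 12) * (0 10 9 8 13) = (0 10 6 5 7 12 4 3 9 8 13) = [10, 1, 2, 9, 3, 7, 5, 12, 13, 8, 6, 11, 4, 0]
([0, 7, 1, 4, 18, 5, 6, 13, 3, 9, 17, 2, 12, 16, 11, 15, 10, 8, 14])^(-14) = (1 2 11 14 18 4 3 8 17 10 16 13 7)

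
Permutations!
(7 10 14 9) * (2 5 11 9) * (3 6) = (2 5 11 9 7 10 14)(3 6) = [0, 1, 5, 6, 4, 11, 3, 10, 8, 7, 14, 9, 12, 13, 2]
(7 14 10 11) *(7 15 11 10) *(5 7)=(5 7 14)(11 15)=[0, 1, 2, 3, 4, 7, 6, 14, 8, 9, 10, 15, 12, 13, 5, 11]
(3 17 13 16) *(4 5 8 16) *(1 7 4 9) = [0, 7, 2, 17, 5, 8, 6, 4, 16, 1, 10, 11, 12, 9, 14, 15, 3, 13] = (1 7 4 5 8 16 3 17 13 9)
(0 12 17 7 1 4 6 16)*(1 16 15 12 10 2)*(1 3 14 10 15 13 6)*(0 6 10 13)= (0 15 12 17 7 16 6)(1 4)(2 3 14 13 10)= [15, 4, 3, 14, 1, 5, 0, 16, 8, 9, 2, 11, 17, 10, 13, 12, 6, 7]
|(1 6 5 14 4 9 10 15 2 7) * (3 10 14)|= 24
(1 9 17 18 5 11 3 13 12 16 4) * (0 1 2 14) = [1, 9, 14, 13, 2, 11, 6, 7, 8, 17, 10, 3, 16, 12, 0, 15, 4, 18, 5] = (0 1 9 17 18 5 11 3 13 12 16 4 2 14)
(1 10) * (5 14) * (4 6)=(1 10)(4 6)(5 14)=[0, 10, 2, 3, 6, 14, 4, 7, 8, 9, 1, 11, 12, 13, 5]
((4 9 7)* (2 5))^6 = (9)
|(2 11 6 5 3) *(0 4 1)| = |(0 4 1)(2 11 6 5 3)| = 15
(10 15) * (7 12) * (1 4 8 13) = (1 4 8 13)(7 12)(10 15) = [0, 4, 2, 3, 8, 5, 6, 12, 13, 9, 15, 11, 7, 1, 14, 10]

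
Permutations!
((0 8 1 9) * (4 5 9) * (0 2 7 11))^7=(0 7 9 4 8 11 2 5 1)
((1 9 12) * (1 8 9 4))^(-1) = (1 4)(8 12 9)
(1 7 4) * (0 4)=(0 4 1 7)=[4, 7, 2, 3, 1, 5, 6, 0]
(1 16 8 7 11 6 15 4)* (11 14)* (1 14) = [0, 16, 2, 3, 14, 5, 15, 1, 7, 9, 10, 6, 12, 13, 11, 4, 8] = (1 16 8 7)(4 14 11 6 15)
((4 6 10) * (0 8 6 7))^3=((0 8 6 10 4 7))^3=(0 10)(4 8)(6 7)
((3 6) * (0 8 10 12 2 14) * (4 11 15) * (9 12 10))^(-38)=((0 8 9 12 2 14)(3 6)(4 11 15))^(-38)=(0 2 9)(4 11 15)(8 14 12)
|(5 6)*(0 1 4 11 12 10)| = 6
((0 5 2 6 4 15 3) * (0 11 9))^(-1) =(0 9 11 3 15 4 6 2 5)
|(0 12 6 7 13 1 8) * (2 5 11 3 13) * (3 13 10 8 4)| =13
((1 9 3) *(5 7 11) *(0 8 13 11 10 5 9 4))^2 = (0 13 9 1)(3 4 8 11)(5 10 7) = ((0 8 13 11 9 3 1 4)(5 7 10))^2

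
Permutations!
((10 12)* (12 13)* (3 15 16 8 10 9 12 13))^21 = (3 15 16 8 10)(9 12)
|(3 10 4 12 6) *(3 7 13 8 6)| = |(3 10 4 12)(6 7 13 8)| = 4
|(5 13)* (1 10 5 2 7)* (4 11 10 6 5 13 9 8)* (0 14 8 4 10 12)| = |(0 14 8 10 13 2 7 1 6 5 9 4 11 12)| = 14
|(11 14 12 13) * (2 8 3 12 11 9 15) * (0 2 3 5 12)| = |(0 2 8 5 12 13 9 15 3)(11 14)| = 18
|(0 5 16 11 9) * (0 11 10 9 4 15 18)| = |(0 5 16 10 9 11 4 15 18)| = 9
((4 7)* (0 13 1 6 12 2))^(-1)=((0 13 1 6 12 2)(4 7))^(-1)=(0 2 12 6 1 13)(4 7)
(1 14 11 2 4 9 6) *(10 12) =(1 14 11 2 4 9 6)(10 12) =[0, 14, 4, 3, 9, 5, 1, 7, 8, 6, 12, 2, 10, 13, 11]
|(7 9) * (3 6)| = 2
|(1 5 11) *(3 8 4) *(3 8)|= 6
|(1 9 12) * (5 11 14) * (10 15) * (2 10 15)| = 6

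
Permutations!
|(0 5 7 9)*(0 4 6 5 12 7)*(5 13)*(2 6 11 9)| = |(0 12 7 2 6 13 5)(4 11 9)| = 21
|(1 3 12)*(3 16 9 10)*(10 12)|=|(1 16 9 12)(3 10)|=4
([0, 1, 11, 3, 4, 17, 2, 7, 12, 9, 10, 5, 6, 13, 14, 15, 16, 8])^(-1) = (2 6 12 8 17 5 11)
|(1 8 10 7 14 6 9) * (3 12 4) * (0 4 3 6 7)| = 14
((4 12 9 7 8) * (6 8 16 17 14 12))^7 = ((4 6 8)(7 16 17 14 12 9))^7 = (4 6 8)(7 16 17 14 12 9)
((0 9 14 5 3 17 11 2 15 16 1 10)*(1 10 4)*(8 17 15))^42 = (0 14 3 16)(2 17)(5 15 10 9)(8 11)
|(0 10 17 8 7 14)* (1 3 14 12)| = 9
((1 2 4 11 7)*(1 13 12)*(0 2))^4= (0 7)(1 11)(2 13)(4 12)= ((0 2 4 11 7 13 12 1))^4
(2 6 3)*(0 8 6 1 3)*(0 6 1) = (0 8 1 3 2) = [8, 3, 0, 2, 4, 5, 6, 7, 1]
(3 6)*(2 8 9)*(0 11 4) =(0 11 4)(2 8 9)(3 6) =[11, 1, 8, 6, 0, 5, 3, 7, 9, 2, 10, 4]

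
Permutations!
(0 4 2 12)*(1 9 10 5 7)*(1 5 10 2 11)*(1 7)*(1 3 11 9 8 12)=(0 4 9 2 1 8 12)(3 11 7 5)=[4, 8, 1, 11, 9, 3, 6, 5, 12, 2, 10, 7, 0]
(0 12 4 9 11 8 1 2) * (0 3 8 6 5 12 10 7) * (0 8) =[10, 2, 3, 0, 9, 12, 5, 8, 1, 11, 7, 6, 4] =(0 10 7 8 1 2 3)(4 9 11 6 5 12)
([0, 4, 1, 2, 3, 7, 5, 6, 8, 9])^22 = [0, 3, 4, 1, 2, 7, 5, 6, 8, 9]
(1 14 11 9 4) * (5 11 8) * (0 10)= (0 10)(1 14 8 5 11 9 4)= [10, 14, 2, 3, 1, 11, 6, 7, 5, 4, 0, 9, 12, 13, 8]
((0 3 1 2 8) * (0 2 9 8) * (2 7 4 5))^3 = (0 9 4)(1 7 2)(3 8 5)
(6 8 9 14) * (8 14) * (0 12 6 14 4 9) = (14)(0 12 6 4 9 8) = [12, 1, 2, 3, 9, 5, 4, 7, 0, 8, 10, 11, 6, 13, 14]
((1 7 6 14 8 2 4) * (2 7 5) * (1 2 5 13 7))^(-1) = (1 8 14 6 7 13)(2 4)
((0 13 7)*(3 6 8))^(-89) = ((0 13 7)(3 6 8))^(-89) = (0 13 7)(3 6 8)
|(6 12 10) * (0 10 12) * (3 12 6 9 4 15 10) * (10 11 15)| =|(0 3 12 6)(4 10 9)(11 15)| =12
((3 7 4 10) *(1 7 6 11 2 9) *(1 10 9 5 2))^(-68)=(1 10)(3 7)(4 6)(9 11)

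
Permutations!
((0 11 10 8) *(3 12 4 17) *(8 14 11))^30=((0 8)(3 12 4 17)(10 14 11))^30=(3 4)(12 17)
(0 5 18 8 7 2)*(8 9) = [5, 1, 0, 3, 4, 18, 6, 2, 7, 8, 10, 11, 12, 13, 14, 15, 16, 17, 9] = (0 5 18 9 8 7 2)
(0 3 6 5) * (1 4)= (0 3 6 5)(1 4)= [3, 4, 2, 6, 1, 0, 5]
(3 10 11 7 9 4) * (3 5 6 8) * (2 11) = (2 11 7 9 4 5 6 8 3 10) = [0, 1, 11, 10, 5, 6, 8, 9, 3, 4, 2, 7]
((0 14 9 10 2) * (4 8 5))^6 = ((0 14 9 10 2)(4 8 5))^6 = (0 14 9 10 2)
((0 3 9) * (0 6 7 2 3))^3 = (2 6 3 7 9)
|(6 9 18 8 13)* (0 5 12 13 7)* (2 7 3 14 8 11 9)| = |(0 5 12 13 6 2 7)(3 14 8)(9 18 11)| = 21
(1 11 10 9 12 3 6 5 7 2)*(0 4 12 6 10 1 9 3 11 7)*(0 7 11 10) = (0 4 12 10 3)(1 11)(2 9 6 5 7) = [4, 11, 9, 0, 12, 7, 5, 2, 8, 6, 3, 1, 10]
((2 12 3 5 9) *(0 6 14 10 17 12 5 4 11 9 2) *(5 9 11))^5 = (0 12 9 17 2 10 5 14 4 6 3)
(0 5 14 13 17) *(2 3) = (0 5 14 13 17)(2 3) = [5, 1, 3, 2, 4, 14, 6, 7, 8, 9, 10, 11, 12, 17, 13, 15, 16, 0]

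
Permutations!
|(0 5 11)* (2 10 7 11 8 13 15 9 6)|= |(0 5 8 13 15 9 6 2 10 7 11)|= 11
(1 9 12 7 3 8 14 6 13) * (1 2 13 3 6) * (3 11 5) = [0, 9, 13, 8, 4, 3, 11, 6, 14, 12, 10, 5, 7, 2, 1] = (1 9 12 7 6 11 5 3 8 14)(2 13)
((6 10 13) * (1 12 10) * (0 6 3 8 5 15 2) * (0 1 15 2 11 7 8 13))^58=((0 6 15 11 7 8 5 2 1 12 10)(3 13))^58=(0 11 5 12 6 7 2 10 15 8 1)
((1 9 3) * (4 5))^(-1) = (1 3 9)(4 5)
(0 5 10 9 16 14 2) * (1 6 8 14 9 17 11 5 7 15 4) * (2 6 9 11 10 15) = [7, 9, 0, 3, 1, 15, 8, 2, 14, 16, 17, 5, 12, 13, 6, 4, 11, 10] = (0 7 2)(1 9 16 11 5 15 4)(6 8 14)(10 17)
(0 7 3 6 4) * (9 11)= (0 7 3 6 4)(9 11)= [7, 1, 2, 6, 0, 5, 4, 3, 8, 11, 10, 9]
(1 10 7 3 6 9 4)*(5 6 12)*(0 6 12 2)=(0 6 9 4 1 10 7 3 2)(5 12)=[6, 10, 0, 2, 1, 12, 9, 3, 8, 4, 7, 11, 5]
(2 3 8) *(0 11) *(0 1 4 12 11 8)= (0 8 2 3)(1 4 12 11)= [8, 4, 3, 0, 12, 5, 6, 7, 2, 9, 10, 1, 11]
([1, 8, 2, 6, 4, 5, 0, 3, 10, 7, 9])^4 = [9, 7, 2, 8, 4, 5, 10, 1, 3, 0, 6]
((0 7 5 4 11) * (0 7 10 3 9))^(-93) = (0 9 3 10)(4 5 7 11)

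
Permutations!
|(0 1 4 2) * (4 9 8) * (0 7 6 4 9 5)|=|(0 1 5)(2 7 6 4)(8 9)|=12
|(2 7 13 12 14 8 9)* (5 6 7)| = 9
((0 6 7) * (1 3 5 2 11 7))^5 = (0 2 1 7 5 6 11 3)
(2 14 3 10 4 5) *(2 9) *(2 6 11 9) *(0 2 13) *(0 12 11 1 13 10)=[2, 13, 14, 0, 5, 10, 1, 7, 8, 6, 4, 9, 11, 12, 3]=(0 2 14 3)(1 13 12 11 9 6)(4 5 10)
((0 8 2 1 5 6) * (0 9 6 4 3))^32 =(9)(0 5 8 4 2 3 1)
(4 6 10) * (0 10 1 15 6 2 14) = (0 10 4 2 14)(1 15 6) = [10, 15, 14, 3, 2, 5, 1, 7, 8, 9, 4, 11, 12, 13, 0, 6]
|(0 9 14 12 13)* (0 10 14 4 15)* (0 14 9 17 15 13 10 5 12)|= |(0 17 15 14)(4 13 5 12 10 9)|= 12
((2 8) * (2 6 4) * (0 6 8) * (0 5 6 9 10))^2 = (0 10 9)(2 6)(4 5)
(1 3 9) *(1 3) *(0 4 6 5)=(0 4 6 5)(3 9)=[4, 1, 2, 9, 6, 0, 5, 7, 8, 3]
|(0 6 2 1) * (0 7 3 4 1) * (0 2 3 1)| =4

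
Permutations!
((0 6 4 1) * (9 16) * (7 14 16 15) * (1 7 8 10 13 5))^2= (0 4 14 9 8 13 1 6 7 16 15 10 5)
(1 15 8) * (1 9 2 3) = (1 15 8 9 2 3) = [0, 15, 3, 1, 4, 5, 6, 7, 9, 2, 10, 11, 12, 13, 14, 8]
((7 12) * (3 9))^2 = ((3 9)(7 12))^2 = (12)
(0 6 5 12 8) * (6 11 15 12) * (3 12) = (0 11 15 3 12 8)(5 6) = [11, 1, 2, 12, 4, 6, 5, 7, 0, 9, 10, 15, 8, 13, 14, 3]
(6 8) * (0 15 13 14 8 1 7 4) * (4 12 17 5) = (0 15 13 14 8 6 1 7 12 17 5 4) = [15, 7, 2, 3, 0, 4, 1, 12, 6, 9, 10, 11, 17, 14, 8, 13, 16, 5]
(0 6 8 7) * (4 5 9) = (0 6 8 7)(4 5 9) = [6, 1, 2, 3, 5, 9, 8, 0, 7, 4]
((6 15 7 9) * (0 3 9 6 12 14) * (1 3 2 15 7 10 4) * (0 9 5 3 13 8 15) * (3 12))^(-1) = ((0 2)(1 13 8 15 10 4)(3 5 12 14 9)(6 7))^(-1) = (0 2)(1 4 10 15 8 13)(3 9 14 12 5)(6 7)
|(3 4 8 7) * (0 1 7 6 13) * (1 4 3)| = |(0 4 8 6 13)(1 7)| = 10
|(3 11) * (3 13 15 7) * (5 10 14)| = 15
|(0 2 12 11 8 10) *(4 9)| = 6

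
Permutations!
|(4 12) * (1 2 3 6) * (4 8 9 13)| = |(1 2 3 6)(4 12 8 9 13)| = 20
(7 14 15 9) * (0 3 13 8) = (0 3 13 8)(7 14 15 9) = [3, 1, 2, 13, 4, 5, 6, 14, 0, 7, 10, 11, 12, 8, 15, 9]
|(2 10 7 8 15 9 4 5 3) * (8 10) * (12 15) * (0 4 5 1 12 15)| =|(0 4 1 12)(2 8 15 9 5 3)(7 10)| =12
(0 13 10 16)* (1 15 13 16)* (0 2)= (0 16 2)(1 15 13 10)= [16, 15, 0, 3, 4, 5, 6, 7, 8, 9, 1, 11, 12, 10, 14, 13, 2]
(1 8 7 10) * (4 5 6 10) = (1 8 7 4 5 6 10) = [0, 8, 2, 3, 5, 6, 10, 4, 7, 9, 1]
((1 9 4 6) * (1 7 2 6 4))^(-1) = (1 9)(2 7 6)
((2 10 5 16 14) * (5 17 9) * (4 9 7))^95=(2 9 10 5 17 16 7 14 4)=((2 10 17 7 4 9 5 16 14))^95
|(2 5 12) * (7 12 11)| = |(2 5 11 7 12)| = 5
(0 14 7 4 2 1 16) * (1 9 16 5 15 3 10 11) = (0 14 7 4 2 9 16)(1 5 15 3 10 11) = [14, 5, 9, 10, 2, 15, 6, 4, 8, 16, 11, 1, 12, 13, 7, 3, 0]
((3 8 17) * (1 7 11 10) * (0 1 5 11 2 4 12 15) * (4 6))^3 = ((0 1 7 2 6 4 12 15)(3 8 17)(5 11 10))^3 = (17)(0 2 12 1 6 15 7 4)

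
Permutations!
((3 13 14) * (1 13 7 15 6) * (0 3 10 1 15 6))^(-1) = ((0 3 7 6 15)(1 13 14 10))^(-1) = (0 15 6 7 3)(1 10 14 13)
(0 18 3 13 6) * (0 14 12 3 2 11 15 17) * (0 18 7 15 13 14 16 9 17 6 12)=(0 7 15 6 16 9 17 18 2 11 13 12 3 14)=[7, 1, 11, 14, 4, 5, 16, 15, 8, 17, 10, 13, 3, 12, 0, 6, 9, 18, 2]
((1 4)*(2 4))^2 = (1 4 2)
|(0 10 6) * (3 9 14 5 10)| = 7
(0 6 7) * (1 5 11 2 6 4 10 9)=(0 4 10 9 1 5 11 2 6 7)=[4, 5, 6, 3, 10, 11, 7, 0, 8, 1, 9, 2]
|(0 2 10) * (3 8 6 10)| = 6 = |(0 2 3 8 6 10)|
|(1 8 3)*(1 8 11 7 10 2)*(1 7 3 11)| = 3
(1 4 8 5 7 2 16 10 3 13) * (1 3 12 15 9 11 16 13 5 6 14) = (1 4 8 6 14)(2 13 3 5 7)(9 11 16 10 12 15) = [0, 4, 13, 5, 8, 7, 14, 2, 6, 11, 12, 16, 15, 3, 1, 9, 10]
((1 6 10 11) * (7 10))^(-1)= ((1 6 7 10 11))^(-1)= (1 11 10 7 6)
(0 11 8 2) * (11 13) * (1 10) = (0 13 11 8 2)(1 10) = [13, 10, 0, 3, 4, 5, 6, 7, 2, 9, 1, 8, 12, 11]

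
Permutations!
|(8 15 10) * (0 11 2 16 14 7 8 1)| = 10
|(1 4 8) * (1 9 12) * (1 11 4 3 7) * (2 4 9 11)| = |(1 3 7)(2 4 8 11 9 12)| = 6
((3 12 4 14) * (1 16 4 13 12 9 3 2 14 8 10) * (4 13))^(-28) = (16)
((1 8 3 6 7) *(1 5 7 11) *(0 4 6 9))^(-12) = ((0 4 6 11 1 8 3 9)(5 7))^(-12) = (0 1)(3 6)(4 8)(9 11)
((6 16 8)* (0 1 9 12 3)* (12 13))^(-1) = (0 3 12 13 9 1)(6 8 16)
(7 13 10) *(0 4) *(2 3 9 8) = (0 4)(2 3 9 8)(7 13 10) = [4, 1, 3, 9, 0, 5, 6, 13, 2, 8, 7, 11, 12, 10]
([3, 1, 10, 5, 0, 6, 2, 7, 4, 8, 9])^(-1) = [4, 1, 6, 0, 8, 3, 5, 7, 9, 10, 2]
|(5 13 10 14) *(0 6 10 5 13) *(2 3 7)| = 6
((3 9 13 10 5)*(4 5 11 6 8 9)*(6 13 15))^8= ((3 4 5)(6 8 9 15)(10 11 13))^8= (15)(3 5 4)(10 13 11)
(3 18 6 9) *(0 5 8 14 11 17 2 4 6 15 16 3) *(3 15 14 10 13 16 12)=[5, 1, 4, 18, 6, 8, 9, 7, 10, 0, 13, 17, 3, 16, 11, 12, 15, 2, 14]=(0 5 8 10 13 16 15 12 3 18 14 11 17 2 4 6 9)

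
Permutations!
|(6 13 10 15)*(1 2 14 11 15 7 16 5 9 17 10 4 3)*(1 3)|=24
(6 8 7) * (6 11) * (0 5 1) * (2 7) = [5, 0, 7, 3, 4, 1, 8, 11, 2, 9, 10, 6] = (0 5 1)(2 7 11 6 8)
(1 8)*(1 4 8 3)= (1 3)(4 8)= [0, 3, 2, 1, 8, 5, 6, 7, 4]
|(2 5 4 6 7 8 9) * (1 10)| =14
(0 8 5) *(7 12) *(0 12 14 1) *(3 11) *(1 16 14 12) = (0 8 5 1)(3 11)(7 12)(14 16) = [8, 0, 2, 11, 4, 1, 6, 12, 5, 9, 10, 3, 7, 13, 16, 15, 14]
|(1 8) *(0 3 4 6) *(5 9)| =4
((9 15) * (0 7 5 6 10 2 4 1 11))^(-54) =((0 7 5 6 10 2 4 1 11)(9 15))^(-54) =(15)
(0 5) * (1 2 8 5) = (0 1 2 8 5) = [1, 2, 8, 3, 4, 0, 6, 7, 5]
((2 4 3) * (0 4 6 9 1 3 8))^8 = (0 8 4)(1 6 3 9 2)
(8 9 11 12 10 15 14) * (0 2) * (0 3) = (0 2 3)(8 9 11 12 10 15 14) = [2, 1, 3, 0, 4, 5, 6, 7, 9, 11, 15, 12, 10, 13, 8, 14]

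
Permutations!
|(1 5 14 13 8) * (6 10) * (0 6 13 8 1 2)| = |(0 6 10 13 1 5 14 8 2)| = 9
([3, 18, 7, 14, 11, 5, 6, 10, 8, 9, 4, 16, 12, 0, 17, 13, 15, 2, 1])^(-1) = (0 13 15 16 11 4 10 7 2 17 14 3)(1 18)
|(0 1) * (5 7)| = |(0 1)(5 7)| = 2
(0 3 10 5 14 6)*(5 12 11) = (0 3 10 12 11 5 14 6) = [3, 1, 2, 10, 4, 14, 0, 7, 8, 9, 12, 5, 11, 13, 6]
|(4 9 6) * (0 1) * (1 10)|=3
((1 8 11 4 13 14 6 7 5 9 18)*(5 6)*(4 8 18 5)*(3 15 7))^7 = ((1 18)(3 15 7 6)(4 13 14)(5 9)(8 11))^7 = (1 18)(3 6 7 15)(4 13 14)(5 9)(8 11)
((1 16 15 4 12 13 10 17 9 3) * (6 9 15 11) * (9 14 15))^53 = ((1 16 11 6 14 15 4 12 13 10 17 9 3))^53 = (1 16 11 6 14 15 4 12 13 10 17 9 3)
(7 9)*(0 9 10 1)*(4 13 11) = (0 9 7 10 1)(4 13 11) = [9, 0, 2, 3, 13, 5, 6, 10, 8, 7, 1, 4, 12, 11]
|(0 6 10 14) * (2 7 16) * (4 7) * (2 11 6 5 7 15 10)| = 11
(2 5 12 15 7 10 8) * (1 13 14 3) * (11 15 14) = (1 13 11 15 7 10 8 2 5 12 14 3) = [0, 13, 5, 1, 4, 12, 6, 10, 2, 9, 8, 15, 14, 11, 3, 7]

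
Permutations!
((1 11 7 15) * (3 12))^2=(1 7)(11 15)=((1 11 7 15)(3 12))^2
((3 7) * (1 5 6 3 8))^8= (1 6 7)(3 8 5)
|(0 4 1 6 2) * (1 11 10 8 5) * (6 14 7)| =|(0 4 11 10 8 5 1 14 7 6 2)| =11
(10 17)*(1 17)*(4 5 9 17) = (1 4 5 9 17 10) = [0, 4, 2, 3, 5, 9, 6, 7, 8, 17, 1, 11, 12, 13, 14, 15, 16, 10]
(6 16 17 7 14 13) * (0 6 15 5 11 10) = (0 6 16 17 7 14 13 15 5 11 10) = [6, 1, 2, 3, 4, 11, 16, 14, 8, 9, 0, 10, 12, 15, 13, 5, 17, 7]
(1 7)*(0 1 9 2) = (0 1 7 9 2) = [1, 7, 0, 3, 4, 5, 6, 9, 8, 2]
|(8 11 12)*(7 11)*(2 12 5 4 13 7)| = |(2 12 8)(4 13 7 11 5)| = 15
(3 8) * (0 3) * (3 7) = (0 7 3 8) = [7, 1, 2, 8, 4, 5, 6, 3, 0]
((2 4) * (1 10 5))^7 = (1 10 5)(2 4) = ((1 10 5)(2 4))^7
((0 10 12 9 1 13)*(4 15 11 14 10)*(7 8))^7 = (0 9 14 4 1 10 15 13 12 11)(7 8)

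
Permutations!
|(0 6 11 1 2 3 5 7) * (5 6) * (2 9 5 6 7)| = |(0 6 11 1 9 5 2 3 7)| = 9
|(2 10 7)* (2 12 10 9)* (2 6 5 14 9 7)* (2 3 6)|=|(2 7 12 10 3 6 5 14 9)|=9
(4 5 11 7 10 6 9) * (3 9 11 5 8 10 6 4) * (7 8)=[0, 1, 2, 9, 7, 5, 11, 6, 10, 3, 4, 8]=(3 9)(4 7 6 11 8 10)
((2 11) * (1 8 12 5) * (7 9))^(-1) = (1 5 12 8)(2 11)(7 9)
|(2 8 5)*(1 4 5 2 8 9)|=|(1 4 5 8 2 9)|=6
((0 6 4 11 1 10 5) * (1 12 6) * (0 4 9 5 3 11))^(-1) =((0 1 10 3 11 12 6 9 5 4))^(-1) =(0 4 5 9 6 12 11 3 10 1)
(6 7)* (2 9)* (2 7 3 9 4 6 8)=(2 4 6 3 9 7 8)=[0, 1, 4, 9, 6, 5, 3, 8, 2, 7]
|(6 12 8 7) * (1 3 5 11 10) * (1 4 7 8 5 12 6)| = |(1 3 12 5 11 10 4 7)| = 8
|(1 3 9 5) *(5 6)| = 5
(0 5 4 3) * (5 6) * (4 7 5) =(0 6 4 3)(5 7) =[6, 1, 2, 0, 3, 7, 4, 5]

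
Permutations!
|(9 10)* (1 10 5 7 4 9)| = 4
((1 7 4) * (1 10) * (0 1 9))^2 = (0 7 10)(1 4 9)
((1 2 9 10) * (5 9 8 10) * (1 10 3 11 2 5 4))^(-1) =(1 4 9 5)(2 11 3 8)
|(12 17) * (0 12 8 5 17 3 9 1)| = |(0 12 3 9 1)(5 17 8)| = 15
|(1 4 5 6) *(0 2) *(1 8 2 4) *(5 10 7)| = 8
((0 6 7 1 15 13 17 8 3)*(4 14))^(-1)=((0 6 7 1 15 13 17 8 3)(4 14))^(-1)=(0 3 8 17 13 15 1 7 6)(4 14)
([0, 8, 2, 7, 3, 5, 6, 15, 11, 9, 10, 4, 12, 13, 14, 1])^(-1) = (1 15 7 3 4 11 8)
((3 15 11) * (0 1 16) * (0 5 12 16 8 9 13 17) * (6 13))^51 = (0 8 6 17 1 9 13)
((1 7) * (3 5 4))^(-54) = (7)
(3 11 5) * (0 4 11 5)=(0 4 11)(3 5)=[4, 1, 2, 5, 11, 3, 6, 7, 8, 9, 10, 0]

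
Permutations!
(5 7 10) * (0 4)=[4, 1, 2, 3, 0, 7, 6, 10, 8, 9, 5]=(0 4)(5 7 10)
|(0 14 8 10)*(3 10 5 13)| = 7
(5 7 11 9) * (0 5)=(0 5 7 11 9)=[5, 1, 2, 3, 4, 7, 6, 11, 8, 0, 10, 9]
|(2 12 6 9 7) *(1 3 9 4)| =|(1 3 9 7 2 12 6 4)| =8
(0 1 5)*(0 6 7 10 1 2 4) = (0 2 4)(1 5 6 7 10) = [2, 5, 4, 3, 0, 6, 7, 10, 8, 9, 1]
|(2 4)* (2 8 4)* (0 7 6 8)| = 5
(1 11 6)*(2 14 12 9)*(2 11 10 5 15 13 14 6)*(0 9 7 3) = (0 9 11 2 6 1 10 5 15 13 14 12 7 3) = [9, 10, 6, 0, 4, 15, 1, 3, 8, 11, 5, 2, 7, 14, 12, 13]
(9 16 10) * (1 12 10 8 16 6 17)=(1 12 10 9 6 17)(8 16)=[0, 12, 2, 3, 4, 5, 17, 7, 16, 6, 9, 11, 10, 13, 14, 15, 8, 1]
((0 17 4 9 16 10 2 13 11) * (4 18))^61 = ((0 17 18 4 9 16 10 2 13 11))^61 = (0 17 18 4 9 16 10 2 13 11)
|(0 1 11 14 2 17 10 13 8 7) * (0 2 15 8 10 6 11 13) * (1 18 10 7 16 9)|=|(0 18 10)(1 13 7 2 17 6 11 14 15 8 16 9)|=12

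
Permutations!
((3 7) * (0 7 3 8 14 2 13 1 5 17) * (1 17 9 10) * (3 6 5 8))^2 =((0 7 3 6 5 9 10 1 8 14 2 13 17))^2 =(0 3 5 10 8 2 17 7 6 9 1 14 13)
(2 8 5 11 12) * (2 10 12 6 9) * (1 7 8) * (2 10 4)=[0, 7, 1, 3, 2, 11, 9, 8, 5, 10, 12, 6, 4]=(1 7 8 5 11 6 9 10 12 4 2)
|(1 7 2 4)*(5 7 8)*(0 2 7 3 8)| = 12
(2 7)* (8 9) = (2 7)(8 9) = [0, 1, 7, 3, 4, 5, 6, 2, 9, 8]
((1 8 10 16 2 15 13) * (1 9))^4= ((1 8 10 16 2 15 13 9))^4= (1 2)(8 15)(9 16)(10 13)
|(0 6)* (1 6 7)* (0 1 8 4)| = |(0 7 8 4)(1 6)| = 4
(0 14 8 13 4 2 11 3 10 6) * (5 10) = (0 14 8 13 4 2 11 3 5 10 6) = [14, 1, 11, 5, 2, 10, 0, 7, 13, 9, 6, 3, 12, 4, 8]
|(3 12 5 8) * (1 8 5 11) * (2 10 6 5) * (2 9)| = 5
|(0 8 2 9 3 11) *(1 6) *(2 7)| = 14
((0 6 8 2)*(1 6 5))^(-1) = ((0 5 1 6 8 2))^(-1) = (0 2 8 6 1 5)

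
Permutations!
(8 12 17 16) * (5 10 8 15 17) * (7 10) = (5 7 10 8 12)(15 17 16) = [0, 1, 2, 3, 4, 7, 6, 10, 12, 9, 8, 11, 5, 13, 14, 17, 15, 16]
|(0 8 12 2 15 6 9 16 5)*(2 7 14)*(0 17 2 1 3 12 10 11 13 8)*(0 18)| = 140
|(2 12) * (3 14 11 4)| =4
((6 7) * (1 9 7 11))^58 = (1 6 9 11 7)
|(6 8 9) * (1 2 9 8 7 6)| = 6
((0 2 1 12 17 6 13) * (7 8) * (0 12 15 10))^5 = (6 13 12 17)(7 8)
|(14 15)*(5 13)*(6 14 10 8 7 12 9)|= |(5 13)(6 14 15 10 8 7 12 9)|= 8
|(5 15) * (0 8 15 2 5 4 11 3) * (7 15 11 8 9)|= |(0 9 7 15 4 8 11 3)(2 5)|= 8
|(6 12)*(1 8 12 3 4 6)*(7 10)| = 6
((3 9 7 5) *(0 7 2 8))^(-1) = (0 8 2 9 3 5 7) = ((0 7 5 3 9 2 8))^(-1)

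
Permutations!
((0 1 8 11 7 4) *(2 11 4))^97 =((0 1 8 4)(2 11 7))^97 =(0 1 8 4)(2 11 7)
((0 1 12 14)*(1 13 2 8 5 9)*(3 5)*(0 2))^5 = (0 13)(1 3 14 9 8 12 5 2)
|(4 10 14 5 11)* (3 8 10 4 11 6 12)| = 7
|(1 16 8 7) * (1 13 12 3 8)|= |(1 16)(3 8 7 13 12)|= 10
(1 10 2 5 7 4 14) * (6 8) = (1 10 2 5 7 4 14)(6 8) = [0, 10, 5, 3, 14, 7, 8, 4, 6, 9, 2, 11, 12, 13, 1]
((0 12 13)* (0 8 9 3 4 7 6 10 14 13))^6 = (3 13 6)(4 8 10)(7 9 14)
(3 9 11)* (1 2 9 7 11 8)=(1 2 9 8)(3 7 11)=[0, 2, 9, 7, 4, 5, 6, 11, 1, 8, 10, 3]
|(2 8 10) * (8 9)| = |(2 9 8 10)| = 4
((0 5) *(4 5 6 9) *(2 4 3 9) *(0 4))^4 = (9)(0 6 2)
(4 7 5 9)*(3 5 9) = (3 5)(4 7 9) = [0, 1, 2, 5, 7, 3, 6, 9, 8, 4]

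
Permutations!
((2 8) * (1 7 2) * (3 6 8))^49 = (1 7 2 3 6 8)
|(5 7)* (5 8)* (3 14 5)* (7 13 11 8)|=6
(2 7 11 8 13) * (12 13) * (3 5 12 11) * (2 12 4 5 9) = (2 7 3 9)(4 5)(8 11)(12 13) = [0, 1, 7, 9, 5, 4, 6, 3, 11, 2, 10, 8, 13, 12]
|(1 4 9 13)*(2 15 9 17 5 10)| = |(1 4 17 5 10 2 15 9 13)| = 9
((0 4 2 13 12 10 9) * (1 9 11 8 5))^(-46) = ((0 4 2 13 12 10 11 8 5 1 9))^(-46) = (0 1 8 10 13 4 9 5 11 12 2)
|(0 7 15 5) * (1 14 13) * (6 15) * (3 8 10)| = 15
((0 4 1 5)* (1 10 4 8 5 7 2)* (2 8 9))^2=(10)(0 2 7 5 9 1 8)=((0 9 2 1 7 8 5)(4 10))^2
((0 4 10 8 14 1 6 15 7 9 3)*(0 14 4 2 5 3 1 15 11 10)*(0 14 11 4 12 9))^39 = (0 1 3 14 8)(2 6 11 15 12)(4 10 7 9 5)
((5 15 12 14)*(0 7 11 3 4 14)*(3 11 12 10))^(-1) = (0 12 7)(3 10 15 5 14 4) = ((0 7 12)(3 4 14 5 15 10))^(-1)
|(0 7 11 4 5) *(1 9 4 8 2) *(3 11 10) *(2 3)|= 24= |(0 7 10 2 1 9 4 5)(3 11 8)|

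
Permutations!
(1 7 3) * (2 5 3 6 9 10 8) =[0, 7, 5, 1, 4, 3, 9, 6, 2, 10, 8] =(1 7 6 9 10 8 2 5 3)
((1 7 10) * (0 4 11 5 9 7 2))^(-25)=(0 11 9 10 2 4 5 7 1)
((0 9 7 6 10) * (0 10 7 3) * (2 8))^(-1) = (10)(0 3 9)(2 8)(6 7)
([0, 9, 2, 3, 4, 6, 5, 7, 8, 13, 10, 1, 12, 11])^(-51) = [0, 9, 2, 3, 4, 6, 5, 7, 8, 13, 10, 1, 12, 11]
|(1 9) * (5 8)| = 2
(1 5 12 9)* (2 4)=(1 5 12 9)(2 4)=[0, 5, 4, 3, 2, 12, 6, 7, 8, 1, 10, 11, 9]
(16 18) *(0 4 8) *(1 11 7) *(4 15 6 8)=(0 15 6 8)(1 11 7)(16 18)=[15, 11, 2, 3, 4, 5, 8, 1, 0, 9, 10, 7, 12, 13, 14, 6, 18, 17, 16]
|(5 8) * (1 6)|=|(1 6)(5 8)|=2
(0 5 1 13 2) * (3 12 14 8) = [5, 13, 0, 12, 4, 1, 6, 7, 3, 9, 10, 11, 14, 2, 8] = (0 5 1 13 2)(3 12 14 8)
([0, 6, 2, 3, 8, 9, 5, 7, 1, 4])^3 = [0, 9, 2, 3, 6, 8, 4, 7, 5, 1]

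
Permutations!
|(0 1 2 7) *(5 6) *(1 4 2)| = |(0 4 2 7)(5 6)| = 4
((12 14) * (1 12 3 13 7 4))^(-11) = (1 3 4 14 7 12 13)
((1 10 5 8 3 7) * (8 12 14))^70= (1 3 14 5)(7 8 12 10)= ((1 10 5 12 14 8 3 7))^70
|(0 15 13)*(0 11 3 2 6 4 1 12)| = |(0 15 13 11 3 2 6 4 1 12)| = 10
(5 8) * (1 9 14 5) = (1 9 14 5 8) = [0, 9, 2, 3, 4, 8, 6, 7, 1, 14, 10, 11, 12, 13, 5]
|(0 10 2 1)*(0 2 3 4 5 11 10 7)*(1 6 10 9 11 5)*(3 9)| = 8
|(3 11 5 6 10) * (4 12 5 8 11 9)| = 14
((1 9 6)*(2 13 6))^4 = ((1 9 2 13 6))^4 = (1 6 13 2 9)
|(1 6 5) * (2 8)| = |(1 6 5)(2 8)| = 6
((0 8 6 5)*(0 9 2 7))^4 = (0 9 8 2 6 7 5)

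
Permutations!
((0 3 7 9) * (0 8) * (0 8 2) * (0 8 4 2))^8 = (9)(2 4 8)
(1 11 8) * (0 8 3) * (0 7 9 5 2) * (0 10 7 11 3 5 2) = [8, 3, 10, 11, 4, 0, 6, 9, 1, 2, 7, 5] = (0 8 1 3 11 5)(2 10 7 9)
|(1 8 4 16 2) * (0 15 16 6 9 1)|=|(0 15 16 2)(1 8 4 6 9)|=20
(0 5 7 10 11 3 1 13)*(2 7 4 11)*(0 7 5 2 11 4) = (0 2 5)(1 13 7 10 11 3) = [2, 13, 5, 1, 4, 0, 6, 10, 8, 9, 11, 3, 12, 7]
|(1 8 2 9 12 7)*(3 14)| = |(1 8 2 9 12 7)(3 14)| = 6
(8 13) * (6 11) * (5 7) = (5 7)(6 11)(8 13) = [0, 1, 2, 3, 4, 7, 11, 5, 13, 9, 10, 6, 12, 8]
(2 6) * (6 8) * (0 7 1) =[7, 0, 8, 3, 4, 5, 2, 1, 6] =(0 7 1)(2 8 6)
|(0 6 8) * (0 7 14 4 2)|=7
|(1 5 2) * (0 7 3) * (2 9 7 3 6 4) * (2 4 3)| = 8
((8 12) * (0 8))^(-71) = (0 8 12)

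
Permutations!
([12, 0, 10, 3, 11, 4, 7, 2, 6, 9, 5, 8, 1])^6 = [0, 1, 6, 3, 10, 2, 11, 8, 4, 9, 7, 5, 12]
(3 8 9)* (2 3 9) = (9)(2 3 8) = [0, 1, 3, 8, 4, 5, 6, 7, 2, 9]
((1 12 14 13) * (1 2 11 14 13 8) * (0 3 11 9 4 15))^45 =(0 9 12 14)(1 11 15 2)(3 4 13 8)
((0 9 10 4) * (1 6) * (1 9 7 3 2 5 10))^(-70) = ((0 7 3 2 5 10 4)(1 6 9))^(-70) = (10)(1 9 6)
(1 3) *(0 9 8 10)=[9, 3, 2, 1, 4, 5, 6, 7, 10, 8, 0]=(0 9 8 10)(1 3)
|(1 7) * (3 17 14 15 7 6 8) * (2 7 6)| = 6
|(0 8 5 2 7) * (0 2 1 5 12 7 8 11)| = 4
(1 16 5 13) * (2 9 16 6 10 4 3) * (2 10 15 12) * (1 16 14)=(1 6 15 12 2 9 14)(3 10 4)(5 13 16)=[0, 6, 9, 10, 3, 13, 15, 7, 8, 14, 4, 11, 2, 16, 1, 12, 5]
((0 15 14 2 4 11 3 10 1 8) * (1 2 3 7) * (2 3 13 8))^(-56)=(0 8 13 14 15)(1 7 11 4 2)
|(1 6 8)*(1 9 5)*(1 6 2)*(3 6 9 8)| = |(1 2)(3 6)(5 9)| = 2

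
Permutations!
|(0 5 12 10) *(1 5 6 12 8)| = 12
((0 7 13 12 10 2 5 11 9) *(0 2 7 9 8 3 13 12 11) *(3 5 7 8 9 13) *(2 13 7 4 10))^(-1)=((0 7 12 2 4 10 8 5)(9 13 11))^(-1)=(0 5 8 10 4 2 12 7)(9 11 13)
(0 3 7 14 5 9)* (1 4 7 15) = (0 3 15 1 4 7 14 5 9) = [3, 4, 2, 15, 7, 9, 6, 14, 8, 0, 10, 11, 12, 13, 5, 1]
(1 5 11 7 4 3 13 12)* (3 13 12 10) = (1 5 11 7 4 13 10 3 12) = [0, 5, 2, 12, 13, 11, 6, 4, 8, 9, 3, 7, 1, 10]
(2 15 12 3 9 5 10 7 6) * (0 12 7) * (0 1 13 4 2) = (0 12 3 9 5 10 1 13 4 2 15 7 6) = [12, 13, 15, 9, 2, 10, 0, 6, 8, 5, 1, 11, 3, 4, 14, 7]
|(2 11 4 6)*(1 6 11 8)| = |(1 6 2 8)(4 11)| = 4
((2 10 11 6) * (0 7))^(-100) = ((0 7)(2 10 11 6))^(-100) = (11)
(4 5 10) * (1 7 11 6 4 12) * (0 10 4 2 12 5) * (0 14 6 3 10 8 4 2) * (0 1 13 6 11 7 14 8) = [0, 14, 12, 10, 8, 2, 1, 7, 4, 9, 5, 3, 13, 6, 11] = (1 14 11 3 10 5 2 12 13 6)(4 8)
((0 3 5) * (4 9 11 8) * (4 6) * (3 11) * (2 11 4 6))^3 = ((0 4 9 3 5)(2 11 8))^3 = (11)(0 3 4 5 9)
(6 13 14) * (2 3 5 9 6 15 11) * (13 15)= [0, 1, 3, 5, 4, 9, 15, 7, 8, 6, 10, 2, 12, 14, 13, 11]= (2 3 5 9 6 15 11)(13 14)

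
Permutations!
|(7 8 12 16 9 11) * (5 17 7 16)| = 15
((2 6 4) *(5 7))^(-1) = (2 4 6)(5 7)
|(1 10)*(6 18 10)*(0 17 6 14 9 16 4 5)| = |(0 17 6 18 10 1 14 9 16 4 5)| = 11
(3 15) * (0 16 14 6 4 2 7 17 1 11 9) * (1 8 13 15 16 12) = (0 12 1 11 9)(2 7 17 8 13 15 3 16 14 6 4) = [12, 11, 7, 16, 2, 5, 4, 17, 13, 0, 10, 9, 1, 15, 6, 3, 14, 8]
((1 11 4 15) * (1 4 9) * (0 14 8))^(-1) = (0 8 14)(1 9 11)(4 15)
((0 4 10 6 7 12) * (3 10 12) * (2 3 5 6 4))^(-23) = (0 2 3 10 4 12)(5 6 7)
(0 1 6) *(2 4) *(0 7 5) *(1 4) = (0 4 2 1 6 7 5) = [4, 6, 1, 3, 2, 0, 7, 5]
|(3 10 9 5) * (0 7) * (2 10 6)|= |(0 7)(2 10 9 5 3 6)|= 6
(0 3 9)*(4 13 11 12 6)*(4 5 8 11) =(0 3 9)(4 13)(5 8 11 12 6) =[3, 1, 2, 9, 13, 8, 5, 7, 11, 0, 10, 12, 6, 4]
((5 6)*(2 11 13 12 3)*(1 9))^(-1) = ((1 9)(2 11 13 12 3)(5 6))^(-1) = (1 9)(2 3 12 13 11)(5 6)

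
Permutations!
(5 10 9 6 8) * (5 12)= [0, 1, 2, 3, 4, 10, 8, 7, 12, 6, 9, 11, 5]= (5 10 9 6 8 12)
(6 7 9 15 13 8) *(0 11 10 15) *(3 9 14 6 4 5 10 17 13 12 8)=[11, 1, 2, 9, 5, 10, 7, 14, 4, 0, 15, 17, 8, 3, 6, 12, 16, 13]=(0 11 17 13 3 9)(4 5 10 15 12 8)(6 7 14)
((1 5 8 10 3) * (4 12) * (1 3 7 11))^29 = (1 11 7 10 8 5)(4 12) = ((1 5 8 10 7 11)(4 12))^29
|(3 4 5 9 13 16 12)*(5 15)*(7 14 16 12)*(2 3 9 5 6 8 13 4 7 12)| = |(2 3 7 14 16 12 9 4 15 6 8 13)| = 12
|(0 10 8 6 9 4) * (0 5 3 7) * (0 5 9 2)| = 30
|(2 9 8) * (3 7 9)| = 5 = |(2 3 7 9 8)|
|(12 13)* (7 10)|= 2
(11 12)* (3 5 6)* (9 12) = (3 5 6)(9 12 11) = [0, 1, 2, 5, 4, 6, 3, 7, 8, 12, 10, 9, 11]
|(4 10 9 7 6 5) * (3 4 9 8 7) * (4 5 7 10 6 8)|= |(3 5 9)(4 6 7 8 10)|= 15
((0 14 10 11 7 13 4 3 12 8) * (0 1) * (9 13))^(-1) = ((0 14 10 11 7 9 13 4 3 12 8 1))^(-1) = (0 1 8 12 3 4 13 9 7 11 10 14)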